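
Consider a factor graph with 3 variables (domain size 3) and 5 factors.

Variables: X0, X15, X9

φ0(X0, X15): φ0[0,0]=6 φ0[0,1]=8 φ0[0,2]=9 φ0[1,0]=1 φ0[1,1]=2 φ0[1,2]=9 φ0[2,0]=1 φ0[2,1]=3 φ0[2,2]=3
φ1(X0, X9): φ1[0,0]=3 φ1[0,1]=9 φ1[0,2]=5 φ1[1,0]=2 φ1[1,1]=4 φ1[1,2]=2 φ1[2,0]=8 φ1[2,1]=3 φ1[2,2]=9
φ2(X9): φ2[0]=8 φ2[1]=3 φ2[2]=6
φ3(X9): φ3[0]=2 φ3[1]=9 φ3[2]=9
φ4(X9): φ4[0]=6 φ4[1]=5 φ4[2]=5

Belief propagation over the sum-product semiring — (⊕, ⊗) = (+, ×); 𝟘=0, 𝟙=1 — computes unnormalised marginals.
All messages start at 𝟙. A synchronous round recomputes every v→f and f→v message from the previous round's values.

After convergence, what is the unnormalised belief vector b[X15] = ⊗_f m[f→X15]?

b[X15] = [21993, 36177, 47934]

init: all messages = 𝟙 over 3 values
r1 m[φ0→X0] = [23, 12, 7]
r1 m[φ0→X15] = [8, 13, 21]
r1 m[φ1→X0] = [17, 8, 20]
r1 m[φ1→X9] = [13, 16, 16]
r1 m[φ2→X9] = [8, 3, 6]
r1 m[φ3→X9] = [2, 9, 9]
r1 m[φ4→X9] = [6, 5, 5]
r1 m[X0→φ0] = [1, 1, 1]
r1 m[X0→φ1] = [1, 1, 1]
r1 m[X15→φ0] = [1, 1, 1]
r1 m[X9→φ1] = [1, 1, 1]
r1 m[X9→φ2] = [1, 1, 1]
r1 m[X9→φ3] = [1, 1, 1]
r1 m[X9→φ4] = [1, 1, 1]
r2 m[φ0→X0] = [23, 12, 7]
r2 m[φ0→X15] = [8, 13, 21]
r2 m[φ1→X0] = [17, 8, 20]
r2 m[φ1→X9] = [13, 16, 16]
r2 m[φ2→X9] = [8, 3, 6]
r2 m[φ3→X9] = [2, 9, 9]
r2 m[φ4→X9] = [6, 5, 5]
r2 m[X0→φ0] = [17, 8, 20]
r2 m[X0→φ1] = [23, 12, 7]
r2 m[X15→φ0] = [1, 1, 1]
r2 m[X9→φ1] = [96, 135, 270]
r2 m[X9→φ2] = [156, 720, 720]
r2 m[X9→φ3] = [624, 240, 480]
r2 m[X9→φ4] = [208, 432, 864]
r3 m[φ0→X0] = [23, 12, 7]
r3 m[φ0→X15] = [130, 212, 285]
r3 m[φ1→X0] = [2853, 1272, 3603]
r3 m[φ1→X9] = [149, 276, 202]
r3 m[φ2→X9] = [8, 3, 6]
r3 m[φ3→X9] = [2, 9, 9]
r3 m[φ4→X9] = [6, 5, 5]
r3 m[X0→φ0] = [17, 8, 20]
r3 m[X0→φ1] = [23, 12, 7]
r3 m[X15→φ0] = [1, 1, 1]
r3 m[X9→φ1] = [96, 135, 270]
r3 m[X9→φ2] = [156, 720, 720]
r3 m[X9→φ3] = [624, 240, 480]
r3 m[X9→φ4] = [208, 432, 864]
r4 m[φ0→X0] = [23, 12, 7]
r4 m[φ0→X15] = [130, 212, 285]
r4 m[φ1→X0] = [2853, 1272, 3603]
r4 m[φ1→X9] = [149, 276, 202]
r4 m[φ2→X9] = [8, 3, 6]
r4 m[φ3→X9] = [2, 9, 9]
r4 m[φ4→X9] = [6, 5, 5]
r4 m[X0→φ0] = [2853, 1272, 3603]
r4 m[X0→φ1] = [23, 12, 7]
r4 m[X15→φ0] = [1, 1, 1]
r4 m[X9→φ1] = [96, 135, 270]
r4 m[X9→φ2] = [1788, 12420, 9090]
r4 m[X9→φ3] = [7152, 4140, 6060]
r4 m[X9→φ4] = [2384, 7452, 10908]
r5 m[φ0→X0] = [23, 12, 7]
r5 m[φ0→X15] = [21993, 36177, 47934]
r5 m[φ1→X0] = [2853, 1272, 3603]
r5 m[φ1→X9] = [149, 276, 202]
r5 m[φ2→X9] = [8, 3, 6]
r5 m[φ3→X9] = [2, 9, 9]
r5 m[φ4→X9] = [6, 5, 5]
r5 m[X0→φ0] = [2853, 1272, 3603]
r5 m[X0→φ1] = [23, 12, 7]
r5 m[X15→φ0] = [1, 1, 1]
r5 m[X9→φ1] = [96, 135, 270]
r5 m[X9→φ2] = [1788, 12420, 9090]
r5 m[X9→φ3] = [7152, 4140, 6060]
r5 m[X9→φ4] = [2384, 7452, 10908]
r6 m[φ0→X0] = [23, 12, 7]
r6 m[φ0→X15] = [21993, 36177, 47934]
r6 m[φ1→X0] = [2853, 1272, 3603]
r6 m[φ1→X9] = [149, 276, 202]
r6 m[φ2→X9] = [8, 3, 6]
r6 m[φ3→X9] = [2, 9, 9]
r6 m[φ4→X9] = [6, 5, 5]
r6 m[X0→φ0] = [2853, 1272, 3603]
r6 m[X0→φ1] = [23, 12, 7]
r6 m[X15→φ0] = [1, 1, 1]
r6 m[X9→φ1] = [96, 135, 270]
r6 m[X9→φ2] = [1788, 12420, 9090]
r6 m[X9→φ3] = [7152, 4140, 6060]
r6 m[X9→φ4] = [2384, 7452, 10908]
fixed point reached at round 6
b[X15] = ⊗ incoming = [21993, 36177, 47934]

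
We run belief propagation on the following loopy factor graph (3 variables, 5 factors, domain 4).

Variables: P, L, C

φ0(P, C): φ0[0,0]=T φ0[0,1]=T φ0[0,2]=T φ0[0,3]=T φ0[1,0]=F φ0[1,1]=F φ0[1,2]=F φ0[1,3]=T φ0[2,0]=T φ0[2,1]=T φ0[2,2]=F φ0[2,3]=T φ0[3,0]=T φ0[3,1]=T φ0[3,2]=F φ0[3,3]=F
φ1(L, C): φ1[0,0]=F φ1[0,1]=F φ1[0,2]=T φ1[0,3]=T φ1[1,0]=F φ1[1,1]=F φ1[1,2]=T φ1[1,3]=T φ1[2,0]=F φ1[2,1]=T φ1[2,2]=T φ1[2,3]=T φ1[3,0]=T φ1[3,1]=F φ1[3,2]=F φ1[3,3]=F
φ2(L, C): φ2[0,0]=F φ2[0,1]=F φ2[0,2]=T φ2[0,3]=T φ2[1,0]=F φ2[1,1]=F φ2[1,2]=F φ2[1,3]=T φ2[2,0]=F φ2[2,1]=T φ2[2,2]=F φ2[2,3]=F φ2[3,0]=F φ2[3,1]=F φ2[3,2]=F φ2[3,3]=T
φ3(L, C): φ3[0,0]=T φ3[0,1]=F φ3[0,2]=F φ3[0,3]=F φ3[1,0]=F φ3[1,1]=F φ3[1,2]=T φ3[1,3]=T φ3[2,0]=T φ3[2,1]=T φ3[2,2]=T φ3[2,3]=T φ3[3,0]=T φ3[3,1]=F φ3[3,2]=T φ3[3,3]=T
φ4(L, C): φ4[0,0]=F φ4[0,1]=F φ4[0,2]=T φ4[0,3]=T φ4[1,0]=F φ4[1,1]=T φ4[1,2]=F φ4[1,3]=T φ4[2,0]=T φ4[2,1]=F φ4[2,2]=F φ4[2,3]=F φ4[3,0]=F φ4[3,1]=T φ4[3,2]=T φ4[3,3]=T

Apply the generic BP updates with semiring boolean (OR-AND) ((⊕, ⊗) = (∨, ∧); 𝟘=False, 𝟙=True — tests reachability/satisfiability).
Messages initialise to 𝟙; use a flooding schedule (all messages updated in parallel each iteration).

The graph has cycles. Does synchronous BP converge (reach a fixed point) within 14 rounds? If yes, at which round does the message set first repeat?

init: all messages = 𝟙 over 4 values
r1 m[φ0→P] = [T, T, T, T]
r1 m[φ0→C] = [T, T, T, T]
r1 m[φ1→L] = [T, T, T, T]
r1 m[φ1→C] = [T, T, T, T]
r1 m[φ2→L] = [T, T, T, T]
r1 m[φ2→C] = [F, T, T, T]
r1 m[φ3→L] = [T, T, T, T]
r1 m[φ3→C] = [T, T, T, T]
r1 m[φ4→L] = [T, T, T, T]
r1 m[φ4→C] = [T, T, T, T]
r1 m[P→φ0] = [T, T, T, T]
r1 m[L→φ1] = [T, T, T, T]
r1 m[L→φ2] = [T, T, T, T]
r1 m[L→φ3] = [T, T, T, T]
r1 m[L→φ4] = [T, T, T, T]
r1 m[C→φ0] = [T, T, T, T]
r1 m[C→φ1] = [T, T, T, T]
r1 m[C→φ2] = [T, T, T, T]
r1 m[C→φ3] = [T, T, T, T]
r1 m[C→φ4] = [T, T, T, T]
r2 m[φ0→P] = [T, T, T, T]
r2 m[φ0→C] = [T, T, T, T]
r2 m[φ1→L] = [T, T, T, T]
r2 m[φ1→C] = [T, T, T, T]
r2 m[φ2→L] = [T, T, T, T]
r2 m[φ2→C] = [F, T, T, T]
r2 m[φ3→L] = [T, T, T, T]
r2 m[φ3→C] = [T, T, T, T]
r2 m[φ4→L] = [T, T, T, T]
r2 m[φ4→C] = [T, T, T, T]
r2 m[P→φ0] = [T, T, T, T]
r2 m[L→φ1] = [T, T, T, T]
r2 m[L→φ2] = [T, T, T, T]
r2 m[L→φ3] = [T, T, T, T]
r2 m[L→φ4] = [T, T, T, T]
r2 m[C→φ0] = [F, T, T, T]
r2 m[C→φ1] = [F, T, T, T]
r2 m[C→φ2] = [T, T, T, T]
r2 m[C→φ3] = [F, T, T, T]
r2 m[C→φ4] = [F, T, T, T]
r3 m[φ0→P] = [T, T, T, T]
r3 m[φ0→C] = [T, T, T, T]
r3 m[φ1→L] = [T, T, T, F]
r3 m[φ1→C] = [T, T, T, T]
r3 m[φ2→L] = [T, T, T, T]
r3 m[φ2→C] = [F, T, T, T]
r3 m[φ3→L] = [F, T, T, T]
r3 m[φ3→C] = [T, T, T, T]
r3 m[φ4→L] = [T, T, F, T]
r3 m[φ4→C] = [T, T, T, T]
r3 m[P→φ0] = [T, T, T, T]
r3 m[L→φ1] = [T, T, T, T]
r3 m[L→φ2] = [T, T, T, T]
r3 m[L→φ3] = [T, T, T, T]
r3 m[L→φ4] = [T, T, T, T]
r3 m[C→φ0] = [F, T, T, T]
r3 m[C→φ1] = [F, T, T, T]
r3 m[C→φ2] = [T, T, T, T]
r3 m[C→φ3] = [F, T, T, T]
r3 m[C→φ4] = [F, T, T, T]
r4 m[φ0→P] = [T, T, T, T]
r4 m[φ0→C] = [T, T, T, T]
r4 m[φ1→L] = [T, T, T, F]
r4 m[φ1→C] = [T, T, T, T]
r4 m[φ2→L] = [T, T, T, T]
r4 m[φ2→C] = [F, T, T, T]
r4 m[φ3→L] = [F, T, T, T]
r4 m[φ3→C] = [T, T, T, T]
r4 m[φ4→L] = [T, T, F, T]
r4 m[φ4→C] = [T, T, T, T]
r4 m[P→φ0] = [T, T, T, T]
r4 m[L→φ1] = [F, T, F, T]
r4 m[L→φ2] = [F, T, F, F]
r4 m[L→φ3] = [T, T, F, F]
r4 m[L→φ4] = [F, T, T, F]
r4 m[C→φ0] = [F, T, T, T]
r4 m[C→φ1] = [F, T, T, T]
r4 m[C→φ2] = [T, T, T, T]
r4 m[C→φ3] = [F, T, T, T]
r4 m[C→φ4] = [F, T, T, T]
r5 m[φ0→P] = [T, T, T, T]
r5 m[φ0→C] = [T, T, T, T]
r5 m[φ1→L] = [T, T, T, F]
r5 m[φ1→C] = [T, F, T, T]
r5 m[φ2→L] = [T, T, T, T]
r5 m[φ2→C] = [F, F, F, T]
r5 m[φ3→L] = [F, T, T, T]
r5 m[φ3→C] = [T, F, T, T]
r5 m[φ4→L] = [T, T, F, T]
r5 m[φ4→C] = [T, T, F, T]
r5 m[P→φ0] = [T, T, T, T]
r5 m[L→φ1] = [F, T, F, T]
r5 m[L→φ2] = [F, T, F, F]
r5 m[L→φ3] = [T, T, F, F]
r5 m[L→φ4] = [F, T, T, F]
r5 m[C→φ0] = [F, T, T, T]
r5 m[C→φ1] = [F, T, T, T]
r5 m[C→φ2] = [T, T, T, T]
r5 m[C→φ3] = [F, T, T, T]
r5 m[C→φ4] = [F, T, T, T]
r6 m[φ0→P] = [T, T, T, T]
r6 m[φ0→C] = [T, T, T, T]
r6 m[φ1→L] = [T, T, T, F]
r6 m[φ1→C] = [T, F, T, T]
r6 m[φ2→L] = [T, T, T, T]
r6 m[φ2→C] = [F, F, F, T]
r6 m[φ3→L] = [F, T, T, T]
r6 m[φ3→C] = [T, F, T, T]
r6 m[φ4→L] = [T, T, F, T]
r6 m[φ4→C] = [T, T, F, T]
r6 m[P→φ0] = [T, T, T, T]
r6 m[L→φ1] = [F, T, F, T]
r6 m[L→φ2] = [F, T, F, F]
r6 m[L→φ3] = [T, T, F, F]
r6 m[L→φ4] = [F, T, T, F]
r6 m[C→φ0] = [F, F, F, T]
r6 m[C→φ1] = [F, F, F, T]
r6 m[C→φ2] = [T, F, F, T]
r6 m[C→φ3] = [F, F, F, T]
r6 m[C→φ4] = [F, F, F, T]
r7 m[φ0→P] = [T, T, T, F]
r7 m[φ0→C] = [T, T, T, T]
r7 m[φ1→L] = [T, T, T, F]
r7 m[φ1→C] = [T, F, T, T]
r7 m[φ2→L] = [T, T, F, T]
r7 m[φ2→C] = [F, F, F, T]
r7 m[φ3→L] = [F, T, T, T]
r7 m[φ3→C] = [T, F, T, T]
r7 m[φ4→L] = [T, T, F, T]
r7 m[φ4→C] = [T, T, F, T]
r7 m[P→φ0] = [T, T, T, T]
r7 m[L→φ1] = [F, T, F, T]
r7 m[L→φ2] = [F, T, F, F]
r7 m[L→φ3] = [T, T, F, F]
r7 m[L→φ4] = [F, T, T, F]
r7 m[C→φ0] = [F, F, F, T]
r7 m[C→φ1] = [F, F, F, T]
r7 m[C→φ2] = [T, F, F, T]
r7 m[C→φ3] = [F, F, F, T]
r7 m[C→φ4] = [F, F, F, T]
r8 m[φ0→P] = [T, T, T, F]
r8 m[φ0→C] = [T, T, T, T]
r8 m[φ1→L] = [T, T, T, F]
r8 m[φ1→C] = [T, F, T, T]
r8 m[φ2→L] = [T, T, F, T]
r8 m[φ2→C] = [F, F, F, T]
r8 m[φ3→L] = [F, T, T, T]
r8 m[φ3→C] = [T, F, T, T]
r8 m[φ4→L] = [T, T, F, T]
r8 m[φ4→C] = [T, T, F, T]
r8 m[P→φ0] = [T, T, T, T]
r8 m[L→φ1] = [F, T, F, T]
r8 m[L→φ2] = [F, T, F, F]
r8 m[L→φ3] = [T, T, F, F]
r8 m[L→φ4] = [F, T, F, F]
r8 m[C→φ0] = [F, F, F, T]
r8 m[C→φ1] = [F, F, F, T]
r8 m[C→φ2] = [T, F, F, T]
r8 m[C→φ3] = [F, F, F, T]
r8 m[C→φ4] = [F, F, F, T]
r9 m[φ0→P] = [T, T, T, F]
r9 m[φ0→C] = [T, T, T, T]
r9 m[φ1→L] = [T, T, T, F]
r9 m[φ1→C] = [T, F, T, T]
r9 m[φ2→L] = [T, T, F, T]
r9 m[φ2→C] = [F, F, F, T]
r9 m[φ3→L] = [F, T, T, T]
r9 m[φ3→C] = [T, F, T, T]
r9 m[φ4→L] = [T, T, F, T]
r9 m[φ4→C] = [F, T, F, T]
r9 m[P→φ0] = [T, T, T, T]
r9 m[L→φ1] = [F, T, F, T]
r9 m[L→φ2] = [F, T, F, F]
r9 m[L→φ3] = [T, T, F, F]
r9 m[L→φ4] = [F, T, F, F]
r9 m[C→φ0] = [F, F, F, T]
r9 m[C→φ1] = [F, F, F, T]
r9 m[C→φ2] = [T, F, F, T]
r9 m[C→φ3] = [F, F, F, T]
r9 m[C→φ4] = [F, F, F, T]
r10 m[φ0→P] = [T, T, T, F]
r10 m[φ0→C] = [T, T, T, T]
r10 m[φ1→L] = [T, T, T, F]
r10 m[φ1→C] = [T, F, T, T]
r10 m[φ2→L] = [T, T, F, T]
r10 m[φ2→C] = [F, F, F, T]
r10 m[φ3→L] = [F, T, T, T]
r10 m[φ3→C] = [T, F, T, T]
r10 m[φ4→L] = [T, T, F, T]
r10 m[φ4→C] = [F, T, F, T]
r10 m[P→φ0] = [T, T, T, T]
r10 m[L→φ1] = [F, T, F, T]
r10 m[L→φ2] = [F, T, F, F]
r10 m[L→φ3] = [T, T, F, F]
r10 m[L→φ4] = [F, T, F, F]
r10 m[C→φ0] = [F, F, F, T]
r10 m[C→φ1] = [F, F, F, T]
r10 m[C→φ2] = [F, F, F, T]
r10 m[C→φ3] = [F, F, F, T]
r10 m[C→φ4] = [F, F, F, T]
r11 m[φ0→P] = [T, T, T, F]
r11 m[φ0→C] = [T, T, T, T]
r11 m[φ1→L] = [T, T, T, F]
r11 m[φ1→C] = [T, F, T, T]
r11 m[φ2→L] = [T, T, F, T]
r11 m[φ2→C] = [F, F, F, T]
r11 m[φ3→L] = [F, T, T, T]
r11 m[φ3→C] = [T, F, T, T]
r11 m[φ4→L] = [T, T, F, T]
r11 m[φ4→C] = [F, T, F, T]
r11 m[P→φ0] = [T, T, T, T]
r11 m[L→φ1] = [F, T, F, T]
r11 m[L→φ2] = [F, T, F, F]
r11 m[L→φ3] = [T, T, F, F]
r11 m[L→φ4] = [F, T, F, F]
r11 m[C→φ0] = [F, F, F, T]
r11 m[C→φ1] = [F, F, F, T]
r11 m[C→φ2] = [F, F, F, T]
r11 m[C→φ3] = [F, F, F, T]
r11 m[C→φ4] = [F, F, F, T]
fixed point reached at round 11
messages reach a fixed point at round 11

CONVERGED at round 11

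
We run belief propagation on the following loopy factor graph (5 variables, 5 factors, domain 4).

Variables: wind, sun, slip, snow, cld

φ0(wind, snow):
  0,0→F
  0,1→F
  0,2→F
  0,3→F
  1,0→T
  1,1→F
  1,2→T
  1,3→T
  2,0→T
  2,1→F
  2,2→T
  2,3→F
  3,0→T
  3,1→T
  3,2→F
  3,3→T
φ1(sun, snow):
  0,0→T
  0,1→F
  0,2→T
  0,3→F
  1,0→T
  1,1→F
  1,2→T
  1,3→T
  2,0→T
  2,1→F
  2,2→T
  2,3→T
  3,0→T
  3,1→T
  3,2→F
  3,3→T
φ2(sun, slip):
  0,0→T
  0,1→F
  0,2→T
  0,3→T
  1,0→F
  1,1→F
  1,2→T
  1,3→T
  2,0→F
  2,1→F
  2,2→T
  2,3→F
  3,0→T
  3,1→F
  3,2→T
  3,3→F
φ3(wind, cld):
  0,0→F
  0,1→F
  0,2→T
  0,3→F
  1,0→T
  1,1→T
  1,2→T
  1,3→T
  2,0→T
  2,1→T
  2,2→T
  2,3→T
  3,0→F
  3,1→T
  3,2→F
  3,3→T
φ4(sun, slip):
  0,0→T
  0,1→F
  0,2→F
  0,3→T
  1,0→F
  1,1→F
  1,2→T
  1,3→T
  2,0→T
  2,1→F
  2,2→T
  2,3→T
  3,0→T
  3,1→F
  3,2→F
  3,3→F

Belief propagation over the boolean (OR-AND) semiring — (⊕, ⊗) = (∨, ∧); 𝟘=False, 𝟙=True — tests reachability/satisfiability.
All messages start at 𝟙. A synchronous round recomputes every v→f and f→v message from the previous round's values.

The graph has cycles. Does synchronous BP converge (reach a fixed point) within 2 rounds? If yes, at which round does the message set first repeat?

init: all messages = 𝟙 over 4 values
r1 m[φ0→wind] = [F, T, T, T]
r1 m[φ0→snow] = [T, T, T, T]
r1 m[φ1→sun] = [T, T, T, T]
r1 m[φ1→snow] = [T, T, T, T]
r1 m[φ2→sun] = [T, T, T, T]
r1 m[φ2→slip] = [T, F, T, T]
r1 m[φ3→wind] = [T, T, T, T]
r1 m[φ3→cld] = [T, T, T, T]
r1 m[φ4→sun] = [T, T, T, T]
r1 m[φ4→slip] = [T, F, T, T]
r1 m[wind→φ0] = [T, T, T, T]
r1 m[wind→φ3] = [T, T, T, T]
r1 m[sun→φ1] = [T, T, T, T]
r1 m[sun→φ2] = [T, T, T, T]
r1 m[sun→φ4] = [T, T, T, T]
r1 m[slip→φ2] = [T, T, T, T]
r1 m[slip→φ4] = [T, T, T, T]
r1 m[snow→φ0] = [T, T, T, T]
r1 m[snow→φ1] = [T, T, T, T]
r1 m[cld→φ3] = [T, T, T, T]
r2 m[φ0→wind] = [F, T, T, T]
r2 m[φ0→snow] = [T, T, T, T]
r2 m[φ1→sun] = [T, T, T, T]
r2 m[φ1→snow] = [T, T, T, T]
r2 m[φ2→sun] = [T, T, T, T]
r2 m[φ2→slip] = [T, F, T, T]
r2 m[φ3→wind] = [T, T, T, T]
r2 m[φ3→cld] = [T, T, T, T]
r2 m[φ4→sun] = [T, T, T, T]
r2 m[φ4→slip] = [T, F, T, T]
r2 m[wind→φ0] = [T, T, T, T]
r2 m[wind→φ3] = [F, T, T, T]
r2 m[sun→φ1] = [T, T, T, T]
r2 m[sun→φ2] = [T, T, T, T]
r2 m[sun→φ4] = [T, T, T, T]
r2 m[slip→φ2] = [T, F, T, T]
r2 m[slip→φ4] = [T, F, T, T]
r2 m[snow→φ0] = [T, T, T, T]
r2 m[snow→φ1] = [T, T, T, T]
r2 m[cld→φ3] = [T, T, T, T]
no fixed point within 2 rounds

NOT CONVERGED within 2 rounds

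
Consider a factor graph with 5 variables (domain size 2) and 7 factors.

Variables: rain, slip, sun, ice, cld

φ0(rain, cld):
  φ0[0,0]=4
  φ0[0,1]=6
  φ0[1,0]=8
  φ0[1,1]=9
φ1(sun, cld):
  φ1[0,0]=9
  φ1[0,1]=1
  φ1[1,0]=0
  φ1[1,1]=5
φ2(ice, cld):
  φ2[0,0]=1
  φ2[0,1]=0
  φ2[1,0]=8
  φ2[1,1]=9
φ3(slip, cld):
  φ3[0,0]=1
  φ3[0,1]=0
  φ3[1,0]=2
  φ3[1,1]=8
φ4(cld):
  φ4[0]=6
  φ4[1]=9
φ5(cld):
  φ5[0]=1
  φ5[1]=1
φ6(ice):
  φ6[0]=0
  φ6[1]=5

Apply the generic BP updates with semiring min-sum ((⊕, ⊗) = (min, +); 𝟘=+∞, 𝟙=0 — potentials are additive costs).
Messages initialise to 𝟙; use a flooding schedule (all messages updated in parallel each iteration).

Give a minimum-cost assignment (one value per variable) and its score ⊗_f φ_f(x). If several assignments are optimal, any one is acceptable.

init: all messages = 𝟙 over 2 values
r1 m[φ0→rain] = [4, 8]
r1 m[φ0→cld] = [4, 6]
r1 m[φ1→sun] = [1, 0]
r1 m[φ1→cld] = [0, 1]
r1 m[φ2→ice] = [0, 8]
r1 m[φ2→cld] = [1, 0]
r1 m[φ3→slip] = [0, 2]
r1 m[φ3→cld] = [1, 0]
r1 m[φ4→cld] = [6, 9]
r1 m[φ5→cld] = [1, 1]
r1 m[φ6→ice] = [0, 5]
r1 m[rain→φ0] = [0, 0]
r1 m[slip→φ3] = [0, 0]
r1 m[sun→φ1] = [0, 0]
r1 m[ice→φ2] = [0, 0]
r1 m[ice→φ6] = [0, 0]
r1 m[cld→φ0] = [0, 0]
r1 m[cld→φ1] = [0, 0]
r1 m[cld→φ2] = [0, 0]
r1 m[cld→φ3] = [0, 0]
r1 m[cld→φ4] = [0, 0]
r1 m[cld→φ5] = [0, 0]
r2 m[φ0→rain] = [4, 8]
r2 m[φ0→cld] = [4, 6]
r2 m[φ1→sun] = [1, 0]
r2 m[φ1→cld] = [0, 1]
r2 m[φ2→ice] = [0, 8]
r2 m[φ2→cld] = [1, 0]
r2 m[φ3→slip] = [0, 2]
r2 m[φ3→cld] = [1, 0]
r2 m[φ4→cld] = [6, 9]
r2 m[φ5→cld] = [1, 1]
r2 m[φ6→ice] = [0, 5]
r2 m[rain→φ0] = [0, 0]
r2 m[slip→φ3] = [0, 0]
r2 m[sun→φ1] = [0, 0]
r2 m[ice→φ2] = [0, 5]
r2 m[ice→φ6] = [0, 8]
r2 m[cld→φ0] = [9, 11]
r2 m[cld→φ1] = [13, 16]
r2 m[cld→φ2] = [12, 17]
r2 m[cld→φ3] = [12, 17]
r2 m[cld→φ4] = [7, 8]
r2 m[cld→φ5] = [12, 16]
r3 m[φ0→rain] = [13, 17]
r3 m[φ0→cld] = [4, 6]
r3 m[φ1→sun] = [17, 13]
r3 m[φ1→cld] = [0, 1]
r3 m[φ2→ice] = [13, 20]
r3 m[φ2→cld] = [1, 0]
r3 m[φ3→slip] = [13, 14]
r3 m[φ3→cld] = [1, 0]
r3 m[φ4→cld] = [6, 9]
r3 m[φ5→cld] = [1, 1]
r3 m[φ6→ice] = [0, 5]
r3 m[rain→φ0] = [0, 0]
r3 m[slip→φ3] = [0, 0]
r3 m[sun→φ1] = [0, 0]
r3 m[ice→φ2] = [0, 5]
r3 m[ice→φ6] = [0, 8]
r3 m[cld→φ0] = [9, 11]
r3 m[cld→φ1] = [13, 16]
r3 m[cld→φ2] = [12, 17]
r3 m[cld→φ3] = [12, 17]
r3 m[cld→φ4] = [7, 8]
r3 m[cld→φ5] = [12, 16]
r4 m[φ0→rain] = [13, 17]
r4 m[φ0→cld] = [4, 6]
r4 m[φ1→sun] = [17, 13]
r4 m[φ1→cld] = [0, 1]
r4 m[φ2→ice] = [13, 20]
r4 m[φ2→cld] = [1, 0]
r4 m[φ3→slip] = [13, 14]
r4 m[φ3→cld] = [1, 0]
r4 m[φ4→cld] = [6, 9]
r4 m[φ5→cld] = [1, 1]
r4 m[φ6→ice] = [0, 5]
r4 m[rain→φ0] = [0, 0]
r4 m[slip→φ3] = [0, 0]
r4 m[sun→φ1] = [0, 0]
r4 m[ice→φ2] = [0, 5]
r4 m[ice→φ6] = [13, 20]
r4 m[cld→φ0] = [9, 11]
r4 m[cld→φ1] = [13, 16]
r4 m[cld→φ2] = [12, 17]
r4 m[cld→φ3] = [12, 17]
r4 m[cld→φ4] = [7, 8]
r4 m[cld→φ5] = [12, 16]
r5 m[φ0→rain] = [13, 17]
r5 m[φ0→cld] = [4, 6]
r5 m[φ1→sun] = [17, 13]
r5 m[φ1→cld] = [0, 1]
r5 m[φ2→ice] = [13, 20]
r5 m[φ2→cld] = [1, 0]
r5 m[φ3→slip] = [13, 14]
r5 m[φ3→cld] = [1, 0]
r5 m[φ4→cld] = [6, 9]
r5 m[φ5→cld] = [1, 1]
r5 m[φ6→ice] = [0, 5]
r5 m[rain→φ0] = [0, 0]
r5 m[slip→φ3] = [0, 0]
r5 m[sun→φ1] = [0, 0]
r5 m[ice→φ2] = [0, 5]
r5 m[ice→φ6] = [13, 20]
r5 m[cld→φ0] = [9, 11]
r5 m[cld→φ1] = [13, 16]
r5 m[cld→φ2] = [12, 17]
r5 m[cld→φ3] = [12, 17]
r5 m[cld→φ4] = [7, 8]
r5 m[cld→φ5] = [12, 16]
fixed point reached at round 5
traceback from rain: (rain=0, slip=0, sun=1, ice=0, cld=0), score=13

assignment: (rain=0, slip=0, sun=1, ice=0, cld=0); score = 13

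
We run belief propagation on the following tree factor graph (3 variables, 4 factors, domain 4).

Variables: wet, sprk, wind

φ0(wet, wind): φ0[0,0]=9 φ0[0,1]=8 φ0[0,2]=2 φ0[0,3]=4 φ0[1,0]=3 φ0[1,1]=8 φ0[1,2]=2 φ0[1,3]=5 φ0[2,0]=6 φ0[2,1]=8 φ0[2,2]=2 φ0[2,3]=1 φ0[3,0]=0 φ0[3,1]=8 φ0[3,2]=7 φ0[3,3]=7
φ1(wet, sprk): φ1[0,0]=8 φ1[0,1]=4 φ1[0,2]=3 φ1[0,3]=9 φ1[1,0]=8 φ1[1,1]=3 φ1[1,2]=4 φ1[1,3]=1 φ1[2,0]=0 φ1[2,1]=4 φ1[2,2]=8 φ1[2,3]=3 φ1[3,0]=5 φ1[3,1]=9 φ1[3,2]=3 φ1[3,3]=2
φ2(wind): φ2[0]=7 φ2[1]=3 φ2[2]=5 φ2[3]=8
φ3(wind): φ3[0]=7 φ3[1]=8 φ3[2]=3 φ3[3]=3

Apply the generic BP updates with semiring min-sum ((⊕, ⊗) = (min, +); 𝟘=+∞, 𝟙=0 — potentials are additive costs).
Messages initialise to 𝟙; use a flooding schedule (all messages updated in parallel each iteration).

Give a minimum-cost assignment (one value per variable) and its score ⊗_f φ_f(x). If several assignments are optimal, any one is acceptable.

assignment: (wet=2, sprk=0, wind=2); score = 10

init: all messages = 𝟙 over 4 values
r1 m[φ0→wet] = [2, 2, 1, 0]
r1 m[φ0→wind] = [0, 8, 2, 1]
r1 m[φ1→wet] = [3, 1, 0, 2]
r1 m[φ1→sprk] = [0, 3, 3, 1]
r1 m[φ2→wind] = [7, 3, 5, 8]
r1 m[φ3→wind] = [7, 8, 3, 3]
r1 m[wet→φ0] = [0, 0, 0, 0]
r1 m[wet→φ1] = [0, 0, 0, 0]
r1 m[sprk→φ1] = [0, 0, 0, 0]
r1 m[wind→φ0] = [0, 0, 0, 0]
r1 m[wind→φ2] = [0, 0, 0, 0]
r1 m[wind→φ3] = [0, 0, 0, 0]
r2 m[φ0→wet] = [2, 2, 1, 0]
r2 m[φ0→wind] = [0, 8, 2, 1]
r2 m[φ1→wet] = [3, 1, 0, 2]
r2 m[φ1→sprk] = [0, 3, 3, 1]
r2 m[φ2→wind] = [7, 3, 5, 8]
r2 m[φ3→wind] = [7, 8, 3, 3]
r2 m[wet→φ0] = [3, 1, 0, 2]
r2 m[wet→φ1] = [2, 2, 1, 0]
r2 m[sprk→φ1] = [0, 0, 0, 0]
r2 m[wind→φ0] = [14, 11, 8, 11]
r2 m[wind→φ2] = [7, 16, 5, 4]
r2 m[wind→φ3] = [7, 11, 7, 9]
r3 m[φ0→wet] = [10, 10, 10, 14]
r3 m[φ0→wind] = [2, 8, 2, 1]
r3 m[φ1→wet] = [3, 1, 0, 2]
r3 m[φ1→sprk] = [1, 5, 3, 2]
r3 m[φ2→wind] = [7, 3, 5, 8]
r3 m[φ3→wind] = [7, 8, 3, 3]
r3 m[wet→φ0] = [3, 1, 0, 2]
r3 m[wet→φ1] = [2, 2, 1, 0]
r3 m[sprk→φ1] = [0, 0, 0, 0]
r3 m[wind→φ0] = [14, 11, 8, 11]
r3 m[wind→φ2] = [7, 16, 5, 4]
r3 m[wind→φ3] = [7, 11, 7, 9]
r4 m[φ0→wet] = [10, 10, 10, 14]
r4 m[φ0→wind] = [2, 8, 2, 1]
r4 m[φ1→wet] = [3, 1, 0, 2]
r4 m[φ1→sprk] = [1, 5, 3, 2]
r4 m[φ2→wind] = [7, 3, 5, 8]
r4 m[φ3→wind] = [7, 8, 3, 3]
r4 m[wet→φ0] = [3, 1, 0, 2]
r4 m[wet→φ1] = [10, 10, 10, 14]
r4 m[sprk→φ1] = [0, 0, 0, 0]
r4 m[wind→φ0] = [14, 11, 8, 11]
r4 m[wind→φ2] = [9, 16, 5, 4]
r4 m[wind→φ3] = [9, 11, 7, 9]
r5 m[φ0→wet] = [10, 10, 10, 14]
r5 m[φ0→wind] = [2, 8, 2, 1]
r5 m[φ1→wet] = [3, 1, 0, 2]
r5 m[φ1→sprk] = [10, 13, 13, 11]
r5 m[φ2→wind] = [7, 3, 5, 8]
r5 m[φ3→wind] = [7, 8, 3, 3]
r5 m[wet→φ0] = [3, 1, 0, 2]
r5 m[wet→φ1] = [10, 10, 10, 14]
r5 m[sprk→φ1] = [0, 0, 0, 0]
r5 m[wind→φ0] = [14, 11, 8, 11]
r5 m[wind→φ2] = [9, 16, 5, 4]
r5 m[wind→φ3] = [9, 11, 7, 9]
r6 m[φ0→wet] = [10, 10, 10, 14]
r6 m[φ0→wind] = [2, 8, 2, 1]
r6 m[φ1→wet] = [3, 1, 0, 2]
r6 m[φ1→sprk] = [10, 13, 13, 11]
r6 m[φ2→wind] = [7, 3, 5, 8]
r6 m[φ3→wind] = [7, 8, 3, 3]
r6 m[wet→φ0] = [3, 1, 0, 2]
r6 m[wet→φ1] = [10, 10, 10, 14]
r6 m[sprk→φ1] = [0, 0, 0, 0]
r6 m[wind→φ0] = [14, 11, 8, 11]
r6 m[wind→φ2] = [9, 16, 5, 4]
r6 m[wind→φ3] = [9, 11, 7, 9]
fixed point reached at round 6
traceback from wet: (wet=2, sprk=0, wind=2), score=10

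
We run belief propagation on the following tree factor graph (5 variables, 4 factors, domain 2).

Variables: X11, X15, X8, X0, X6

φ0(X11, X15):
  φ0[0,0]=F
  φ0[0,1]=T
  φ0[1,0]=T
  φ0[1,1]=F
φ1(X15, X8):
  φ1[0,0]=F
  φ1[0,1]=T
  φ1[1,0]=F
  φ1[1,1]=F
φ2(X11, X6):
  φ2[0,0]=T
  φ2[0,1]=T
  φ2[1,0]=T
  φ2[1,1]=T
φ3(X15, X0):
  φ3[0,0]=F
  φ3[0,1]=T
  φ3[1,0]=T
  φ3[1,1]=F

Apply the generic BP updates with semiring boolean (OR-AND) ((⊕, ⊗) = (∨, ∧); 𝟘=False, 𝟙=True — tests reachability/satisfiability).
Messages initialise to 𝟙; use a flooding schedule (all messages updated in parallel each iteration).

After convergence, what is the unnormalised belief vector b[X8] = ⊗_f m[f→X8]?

b[X8] = [F, T]

init: all messages = 𝟙 over 2 values
r1 m[φ0→X11] = [T, T]
r1 m[φ0→X15] = [T, T]
r1 m[φ1→X15] = [T, F]
r1 m[φ1→X8] = [F, T]
r1 m[φ2→X11] = [T, T]
r1 m[φ2→X6] = [T, T]
r1 m[φ3→X15] = [T, T]
r1 m[φ3→X0] = [T, T]
r1 m[X11→φ0] = [T, T]
r1 m[X11→φ2] = [T, T]
r1 m[X15→φ0] = [T, T]
r1 m[X15→φ1] = [T, T]
r1 m[X15→φ3] = [T, T]
r1 m[X8→φ1] = [T, T]
r1 m[X0→φ3] = [T, T]
r1 m[X6→φ2] = [T, T]
r2 m[φ0→X11] = [T, T]
r2 m[φ0→X15] = [T, T]
r2 m[φ1→X15] = [T, F]
r2 m[φ1→X8] = [F, T]
r2 m[φ2→X11] = [T, T]
r2 m[φ2→X6] = [T, T]
r2 m[φ3→X15] = [T, T]
r2 m[φ3→X0] = [T, T]
r2 m[X11→φ0] = [T, T]
r2 m[X11→φ2] = [T, T]
r2 m[X15→φ0] = [T, F]
r2 m[X15→φ1] = [T, T]
r2 m[X15→φ3] = [T, F]
r2 m[X8→φ1] = [T, T]
r2 m[X0→φ3] = [T, T]
r2 m[X6→φ2] = [T, T]
r3 m[φ0→X11] = [F, T]
r3 m[φ0→X15] = [T, T]
r3 m[φ1→X15] = [T, F]
r3 m[φ1→X8] = [F, T]
r3 m[φ2→X11] = [T, T]
r3 m[φ2→X6] = [T, T]
r3 m[φ3→X15] = [T, T]
r3 m[φ3→X0] = [F, T]
r3 m[X11→φ0] = [T, T]
r3 m[X11→φ2] = [T, T]
r3 m[X15→φ0] = [T, F]
r3 m[X15→φ1] = [T, T]
r3 m[X15→φ3] = [T, F]
r3 m[X8→φ1] = [T, T]
r3 m[X0→φ3] = [T, T]
r3 m[X6→φ2] = [T, T]
r4 m[φ0→X11] = [F, T]
r4 m[φ0→X15] = [T, T]
r4 m[φ1→X15] = [T, F]
r4 m[φ1→X8] = [F, T]
r4 m[φ2→X11] = [T, T]
r4 m[φ2→X6] = [T, T]
r4 m[φ3→X15] = [T, T]
r4 m[φ3→X0] = [F, T]
r4 m[X11→φ0] = [T, T]
r4 m[X11→φ2] = [F, T]
r4 m[X15→φ0] = [T, F]
r4 m[X15→φ1] = [T, T]
r4 m[X15→φ3] = [T, F]
r4 m[X8→φ1] = [T, T]
r4 m[X0→φ3] = [T, T]
r4 m[X6→φ2] = [T, T]
r5 m[φ0→X11] = [F, T]
r5 m[φ0→X15] = [T, T]
r5 m[φ1→X15] = [T, F]
r5 m[φ1→X8] = [F, T]
r5 m[φ2→X11] = [T, T]
r5 m[φ2→X6] = [T, T]
r5 m[φ3→X15] = [T, T]
r5 m[φ3→X0] = [F, T]
r5 m[X11→φ0] = [T, T]
r5 m[X11→φ2] = [F, T]
r5 m[X15→φ0] = [T, F]
r5 m[X15→φ1] = [T, T]
r5 m[X15→φ3] = [T, F]
r5 m[X8→φ1] = [T, T]
r5 m[X0→φ3] = [T, T]
r5 m[X6→φ2] = [T, T]
fixed point reached at round 5
b[X8] = ⊗ incoming = [F, T]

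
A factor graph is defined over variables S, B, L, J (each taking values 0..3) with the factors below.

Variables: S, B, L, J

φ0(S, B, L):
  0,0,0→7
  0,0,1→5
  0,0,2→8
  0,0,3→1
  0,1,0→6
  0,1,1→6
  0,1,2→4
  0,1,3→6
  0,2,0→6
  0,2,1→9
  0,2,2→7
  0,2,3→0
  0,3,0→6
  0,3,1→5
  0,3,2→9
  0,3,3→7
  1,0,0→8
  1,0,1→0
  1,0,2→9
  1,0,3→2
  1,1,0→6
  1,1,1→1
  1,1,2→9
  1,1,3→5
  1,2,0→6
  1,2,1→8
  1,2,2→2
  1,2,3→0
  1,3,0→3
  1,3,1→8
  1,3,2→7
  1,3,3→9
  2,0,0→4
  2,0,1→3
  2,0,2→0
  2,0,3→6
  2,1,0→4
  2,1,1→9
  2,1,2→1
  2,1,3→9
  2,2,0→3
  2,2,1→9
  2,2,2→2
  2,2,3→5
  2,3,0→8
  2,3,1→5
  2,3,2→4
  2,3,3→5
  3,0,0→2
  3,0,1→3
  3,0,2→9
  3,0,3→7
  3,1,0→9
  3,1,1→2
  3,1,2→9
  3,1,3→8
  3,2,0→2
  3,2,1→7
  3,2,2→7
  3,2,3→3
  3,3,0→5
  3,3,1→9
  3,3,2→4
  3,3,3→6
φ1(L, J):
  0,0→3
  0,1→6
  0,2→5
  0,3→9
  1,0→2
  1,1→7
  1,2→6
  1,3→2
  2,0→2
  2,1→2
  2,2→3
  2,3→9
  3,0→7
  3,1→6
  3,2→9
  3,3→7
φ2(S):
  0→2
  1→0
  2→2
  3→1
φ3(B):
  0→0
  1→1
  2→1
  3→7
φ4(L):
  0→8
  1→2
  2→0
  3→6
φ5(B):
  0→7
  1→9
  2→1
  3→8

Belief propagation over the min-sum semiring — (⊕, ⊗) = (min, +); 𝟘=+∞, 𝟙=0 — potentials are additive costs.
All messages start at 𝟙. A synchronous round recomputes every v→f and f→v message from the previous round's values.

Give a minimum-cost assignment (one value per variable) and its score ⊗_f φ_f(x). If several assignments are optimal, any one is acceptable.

init: all messages = 𝟙 over 4 values
r1 m[φ0→S] = [0, 0, 0, 2]
r1 m[φ0→B] = [0, 1, 0, 3]
r1 m[φ0→L] = [2, 0, 0, 0]
r1 m[φ1→L] = [3, 2, 2, 6]
r1 m[φ1→J] = [2, 2, 3, 2]
r1 m[φ2→S] = [2, 0, 2, 1]
r1 m[φ3→B] = [0, 1, 1, 7]
r1 m[φ4→L] = [8, 2, 0, 6]
r1 m[φ5→B] = [7, 9, 1, 8]
r1 m[S→φ0] = [0, 0, 0, 0]
r1 m[S→φ2] = [0, 0, 0, 0]
r1 m[B→φ0] = [0, 0, 0, 0]
r1 m[B→φ3] = [0, 0, 0, 0]
r1 m[B→φ5] = [0, 0, 0, 0]
r1 m[L→φ0] = [0, 0, 0, 0]
r1 m[L→φ1] = [0, 0, 0, 0]
r1 m[L→φ4] = [0, 0, 0, 0]
r1 m[J→φ1] = [0, 0, 0, 0]
r2 m[φ0→S] = [0, 0, 0, 2]
r2 m[φ0→B] = [0, 1, 0, 3]
r2 m[φ0→L] = [2, 0, 0, 0]
r2 m[φ1→L] = [3, 2, 2, 6]
r2 m[φ1→J] = [2, 2, 3, 2]
r2 m[φ2→S] = [2, 0, 2, 1]
r2 m[φ3→B] = [0, 1, 1, 7]
r2 m[φ4→L] = [8, 2, 0, 6]
r2 m[φ5→B] = [7, 9, 1, 8]
r2 m[S→φ0] = [2, 0, 2, 1]
r2 m[S→φ2] = [0, 0, 0, 2]
r2 m[B→φ0] = [7, 10, 2, 15]
r2 m[B→φ3] = [7, 10, 1, 11]
r2 m[B→φ5] = [0, 2, 1, 10]
r2 m[L→φ0] = [11, 4, 2, 12]
r2 m[L→φ1] = [10, 2, 0, 6]
r2 m[L→φ4] = [5, 2, 2, 6]
r2 m[J→φ1] = [0, 0, 0, 0]
r3 m[φ0→S] = [11, 6, 6, 11]
r3 m[φ0→B] = [4, 5, 4, 7]
r3 m[φ0→L] = [5, 7, 4, 2]
r3 m[φ1→L] = [3, 2, 2, 6]
r3 m[φ1→J] = [2, 2, 3, 4]
r3 m[φ2→S] = [2, 0, 2, 1]
r3 m[φ3→B] = [0, 1, 1, 7]
r3 m[φ4→L] = [8, 2, 0, 6]
r3 m[φ5→B] = [7, 9, 1, 8]
r3 m[S→φ0] = [2, 0, 2, 1]
r3 m[S→φ2] = [0, 0, 0, 2]
r3 m[B→φ0] = [7, 10, 2, 15]
r3 m[B→φ3] = [7, 10, 1, 11]
r3 m[B→φ5] = [0, 2, 1, 10]
r3 m[L→φ0] = [11, 4, 2, 12]
r3 m[L→φ1] = [10, 2, 0, 6]
r3 m[L→φ4] = [5, 2, 2, 6]
r3 m[J→φ1] = [0, 0, 0, 0]
r4 m[φ0→S] = [11, 6, 6, 11]
r4 m[φ0→B] = [4, 5, 4, 7]
r4 m[φ0→L] = [5, 7, 4, 2]
r4 m[φ1→L] = [3, 2, 2, 6]
r4 m[φ1→J] = [2, 2, 3, 4]
r4 m[φ2→S] = [2, 0, 2, 1]
r4 m[φ3→B] = [0, 1, 1, 7]
r4 m[φ4→L] = [8, 2, 0, 6]
r4 m[φ5→B] = [7, 9, 1, 8]
r4 m[S→φ0] = [2, 0, 2, 1]
r4 m[S→φ2] = [11, 6, 6, 11]
r4 m[B→φ0] = [7, 10, 2, 15]
r4 m[B→φ3] = [11, 14, 5, 15]
r4 m[B→φ5] = [4, 6, 5, 14]
r4 m[L→φ0] = [11, 4, 2, 12]
r4 m[L→φ1] = [13, 9, 4, 8]
r4 m[L→φ4] = [8, 9, 6, 8]
r4 m[J→φ1] = [0, 0, 0, 0]
r5 m[φ0→S] = [11, 6, 6, 11]
r5 m[φ0→B] = [4, 5, 4, 7]
r5 m[φ0→L] = [5, 7, 4, 2]
r5 m[φ1→L] = [3, 2, 2, 6]
r5 m[φ1→J] = [6, 6, 7, 11]
r5 m[φ2→S] = [2, 0, 2, 1]
r5 m[φ3→B] = [0, 1, 1, 7]
r5 m[φ4→L] = [8, 2, 0, 6]
r5 m[φ5→B] = [7, 9, 1, 8]
r5 m[S→φ0] = [2, 0, 2, 1]
r5 m[S→φ2] = [11, 6, 6, 11]
r5 m[B→φ0] = [7, 10, 2, 15]
r5 m[B→φ3] = [11, 14, 5, 15]
r5 m[B→φ5] = [4, 6, 5, 14]
r5 m[L→φ0] = [11, 4, 2, 12]
r5 m[L→φ1] = [13, 9, 4, 8]
r5 m[L→φ4] = [8, 9, 6, 8]
r5 m[J→φ1] = [0, 0, 0, 0]
r6 m[φ0→S] = [11, 6, 6, 11]
r6 m[φ0→B] = [4, 5, 4, 7]
r6 m[φ0→L] = [5, 7, 4, 2]
r6 m[φ1→L] = [3, 2, 2, 6]
r6 m[φ1→J] = [6, 6, 7, 11]
r6 m[φ2→S] = [2, 0, 2, 1]
r6 m[φ3→B] = [0, 1, 1, 7]
r6 m[φ4→L] = [8, 2, 0, 6]
r6 m[φ5→B] = [7, 9, 1, 8]
r6 m[S→φ0] = [2, 0, 2, 1]
r6 m[S→φ2] = [11, 6, 6, 11]
r6 m[B→φ0] = [7, 10, 2, 15]
r6 m[B→φ3] = [11, 14, 5, 15]
r6 m[B→φ5] = [4, 6, 5, 14]
r6 m[L→φ0] = [11, 4, 2, 12]
r6 m[L→φ1] = [13, 9, 4, 8]
r6 m[L→φ4] = [8, 9, 6, 8]
r6 m[J→φ1] = [0, 0, 0, 0]
fixed point reached at round 6
traceback from S: (S=1, B=2, L=2, J=0), score=6

assignment: (S=1, B=2, L=2, J=0); score = 6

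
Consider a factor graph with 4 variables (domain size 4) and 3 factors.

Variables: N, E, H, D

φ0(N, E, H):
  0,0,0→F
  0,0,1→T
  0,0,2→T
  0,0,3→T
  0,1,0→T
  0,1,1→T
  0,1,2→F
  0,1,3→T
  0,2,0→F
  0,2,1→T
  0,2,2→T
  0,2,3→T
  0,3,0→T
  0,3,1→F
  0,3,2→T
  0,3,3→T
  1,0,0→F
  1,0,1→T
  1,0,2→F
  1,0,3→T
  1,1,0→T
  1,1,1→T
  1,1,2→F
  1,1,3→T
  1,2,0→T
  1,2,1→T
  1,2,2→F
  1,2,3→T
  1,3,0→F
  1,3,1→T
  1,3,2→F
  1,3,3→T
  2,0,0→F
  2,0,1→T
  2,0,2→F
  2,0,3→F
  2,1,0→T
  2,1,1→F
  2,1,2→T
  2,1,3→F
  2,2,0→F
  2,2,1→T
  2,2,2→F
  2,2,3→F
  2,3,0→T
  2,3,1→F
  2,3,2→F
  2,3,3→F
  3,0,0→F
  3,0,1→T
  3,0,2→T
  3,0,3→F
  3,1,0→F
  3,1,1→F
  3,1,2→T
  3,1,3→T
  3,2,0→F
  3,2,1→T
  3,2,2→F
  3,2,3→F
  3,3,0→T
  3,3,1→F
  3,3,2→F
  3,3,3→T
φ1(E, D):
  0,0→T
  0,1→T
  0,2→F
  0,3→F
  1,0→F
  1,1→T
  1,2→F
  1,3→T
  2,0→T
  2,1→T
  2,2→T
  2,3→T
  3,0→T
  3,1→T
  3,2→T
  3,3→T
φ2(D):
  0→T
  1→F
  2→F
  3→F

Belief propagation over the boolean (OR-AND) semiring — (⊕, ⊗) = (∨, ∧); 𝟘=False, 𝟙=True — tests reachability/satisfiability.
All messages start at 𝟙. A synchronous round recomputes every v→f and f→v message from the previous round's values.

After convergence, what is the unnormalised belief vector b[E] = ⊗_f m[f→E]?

init: all messages = 𝟙 over 4 values
r1 m[φ0→N] = [T, T, T, T]
r1 m[φ0→E] = [T, T, T, T]
r1 m[φ0→H] = [T, T, T, T]
r1 m[φ1→E] = [T, T, T, T]
r1 m[φ1→D] = [T, T, T, T]
r1 m[φ2→D] = [T, F, F, F]
r1 m[N→φ0] = [T, T, T, T]
r1 m[E→φ0] = [T, T, T, T]
r1 m[E→φ1] = [T, T, T, T]
r1 m[H→φ0] = [T, T, T, T]
r1 m[D→φ1] = [T, T, T, T]
r1 m[D→φ2] = [T, T, T, T]
r2 m[φ0→N] = [T, T, T, T]
r2 m[φ0→E] = [T, T, T, T]
r2 m[φ0→H] = [T, T, T, T]
r2 m[φ1→E] = [T, T, T, T]
r2 m[φ1→D] = [T, T, T, T]
r2 m[φ2→D] = [T, F, F, F]
r2 m[N→φ0] = [T, T, T, T]
r2 m[E→φ0] = [T, T, T, T]
r2 m[E→φ1] = [T, T, T, T]
r2 m[H→φ0] = [T, T, T, T]
r2 m[D→φ1] = [T, F, F, F]
r2 m[D→φ2] = [T, T, T, T]
r3 m[φ0→N] = [T, T, T, T]
r3 m[φ0→E] = [T, T, T, T]
r3 m[φ0→H] = [T, T, T, T]
r3 m[φ1→E] = [T, F, T, T]
r3 m[φ1→D] = [T, T, T, T]
r3 m[φ2→D] = [T, F, F, F]
r3 m[N→φ0] = [T, T, T, T]
r3 m[E→φ0] = [T, T, T, T]
r3 m[E→φ1] = [T, T, T, T]
r3 m[H→φ0] = [T, T, T, T]
r3 m[D→φ1] = [T, F, F, F]
r3 m[D→φ2] = [T, T, T, T]
r4 m[φ0→N] = [T, T, T, T]
r4 m[φ0→E] = [T, T, T, T]
r4 m[φ0→H] = [T, T, T, T]
r4 m[φ1→E] = [T, F, T, T]
r4 m[φ1→D] = [T, T, T, T]
r4 m[φ2→D] = [T, F, F, F]
r4 m[N→φ0] = [T, T, T, T]
r4 m[E→φ0] = [T, F, T, T]
r4 m[E→φ1] = [T, T, T, T]
r4 m[H→φ0] = [T, T, T, T]
r4 m[D→φ1] = [T, F, F, F]
r4 m[D→φ2] = [T, T, T, T]
r5 m[φ0→N] = [T, T, T, T]
r5 m[φ0→E] = [T, T, T, T]
r5 m[φ0→H] = [T, T, T, T]
r5 m[φ1→E] = [T, F, T, T]
r5 m[φ1→D] = [T, T, T, T]
r5 m[φ2→D] = [T, F, F, F]
r5 m[N→φ0] = [T, T, T, T]
r5 m[E→φ0] = [T, F, T, T]
r5 m[E→φ1] = [T, T, T, T]
r5 m[H→φ0] = [T, T, T, T]
r5 m[D→φ1] = [T, F, F, F]
r5 m[D→φ2] = [T, T, T, T]
fixed point reached at round 5
b[E] = ⊗ incoming = [T, F, T, T]

b[E] = [T, F, T, T]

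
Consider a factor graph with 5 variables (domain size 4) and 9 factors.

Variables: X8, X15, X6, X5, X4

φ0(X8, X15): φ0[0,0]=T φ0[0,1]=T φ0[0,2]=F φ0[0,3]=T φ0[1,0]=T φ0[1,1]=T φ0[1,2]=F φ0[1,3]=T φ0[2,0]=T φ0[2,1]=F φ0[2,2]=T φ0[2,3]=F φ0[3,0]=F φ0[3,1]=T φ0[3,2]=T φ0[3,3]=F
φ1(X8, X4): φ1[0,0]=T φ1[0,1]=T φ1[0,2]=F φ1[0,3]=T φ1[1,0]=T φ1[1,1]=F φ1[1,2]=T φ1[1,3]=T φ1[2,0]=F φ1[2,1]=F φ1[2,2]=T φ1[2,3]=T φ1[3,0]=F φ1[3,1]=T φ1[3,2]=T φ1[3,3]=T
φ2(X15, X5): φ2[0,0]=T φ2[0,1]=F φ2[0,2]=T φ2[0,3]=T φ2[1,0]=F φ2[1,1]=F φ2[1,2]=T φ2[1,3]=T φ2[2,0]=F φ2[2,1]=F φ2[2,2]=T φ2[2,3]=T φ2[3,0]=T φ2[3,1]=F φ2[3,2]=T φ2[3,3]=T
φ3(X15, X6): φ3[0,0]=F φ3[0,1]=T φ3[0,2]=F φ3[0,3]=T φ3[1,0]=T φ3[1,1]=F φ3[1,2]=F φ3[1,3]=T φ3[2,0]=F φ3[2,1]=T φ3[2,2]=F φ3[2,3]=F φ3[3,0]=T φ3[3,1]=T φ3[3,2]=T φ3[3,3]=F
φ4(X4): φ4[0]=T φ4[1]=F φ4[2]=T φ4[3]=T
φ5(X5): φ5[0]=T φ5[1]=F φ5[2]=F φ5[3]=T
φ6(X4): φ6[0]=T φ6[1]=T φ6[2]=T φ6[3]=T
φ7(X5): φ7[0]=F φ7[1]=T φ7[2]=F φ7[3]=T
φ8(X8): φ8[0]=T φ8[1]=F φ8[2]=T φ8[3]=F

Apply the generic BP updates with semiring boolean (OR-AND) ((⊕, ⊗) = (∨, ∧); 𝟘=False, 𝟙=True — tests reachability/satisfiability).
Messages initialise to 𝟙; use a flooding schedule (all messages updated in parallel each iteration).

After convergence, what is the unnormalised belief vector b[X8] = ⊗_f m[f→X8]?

b[X8] = [T, F, T, F]

init: all messages = 𝟙 over 4 values
r1 m[φ0→X8] = [T, T, T, T]
r1 m[φ0→X15] = [T, T, T, T]
r1 m[φ1→X8] = [T, T, T, T]
r1 m[φ1→X4] = [T, T, T, T]
r1 m[φ2→X15] = [T, T, T, T]
r1 m[φ2→X5] = [T, F, T, T]
r1 m[φ3→X15] = [T, T, T, T]
r1 m[φ3→X6] = [T, T, T, T]
r1 m[φ4→X4] = [T, F, T, T]
r1 m[φ5→X5] = [T, F, F, T]
r1 m[φ6→X4] = [T, T, T, T]
r1 m[φ7→X5] = [F, T, F, T]
r1 m[φ8→X8] = [T, F, T, F]
r1 m[X8→φ0] = [T, T, T, T]
r1 m[X8→φ1] = [T, T, T, T]
r1 m[X8→φ8] = [T, T, T, T]
r1 m[X15→φ0] = [T, T, T, T]
r1 m[X15→φ2] = [T, T, T, T]
r1 m[X15→φ3] = [T, T, T, T]
r1 m[X6→φ3] = [T, T, T, T]
r1 m[X5→φ2] = [T, T, T, T]
r1 m[X5→φ5] = [T, T, T, T]
r1 m[X5→φ7] = [T, T, T, T]
r1 m[X4→φ1] = [T, T, T, T]
r1 m[X4→φ4] = [T, T, T, T]
r1 m[X4→φ6] = [T, T, T, T]
r2 m[φ0→X8] = [T, T, T, T]
r2 m[φ0→X15] = [T, T, T, T]
r2 m[φ1→X8] = [T, T, T, T]
r2 m[φ1→X4] = [T, T, T, T]
r2 m[φ2→X15] = [T, T, T, T]
r2 m[φ2→X5] = [T, F, T, T]
r2 m[φ3→X15] = [T, T, T, T]
r2 m[φ3→X6] = [T, T, T, T]
r2 m[φ4→X4] = [T, F, T, T]
r2 m[φ5→X5] = [T, F, F, T]
r2 m[φ6→X4] = [T, T, T, T]
r2 m[φ7→X5] = [F, T, F, T]
r2 m[φ8→X8] = [T, F, T, F]
r2 m[X8→φ0] = [T, F, T, F]
r2 m[X8→φ1] = [T, F, T, F]
r2 m[X8→φ8] = [T, T, T, T]
r2 m[X15→φ0] = [T, T, T, T]
r2 m[X15→φ2] = [T, T, T, T]
r2 m[X15→φ3] = [T, T, T, T]
r2 m[X6→φ3] = [T, T, T, T]
r2 m[X5→φ2] = [F, F, F, T]
r2 m[X5→φ5] = [F, F, F, T]
r2 m[X5→φ7] = [T, F, F, T]
r2 m[X4→φ1] = [T, F, T, T]
r2 m[X4→φ4] = [T, T, T, T]
r2 m[X4→φ6] = [T, F, T, T]
r3 m[φ0→X8] = [T, T, T, T]
r3 m[φ0→X15] = [T, T, T, T]
r3 m[φ1→X8] = [T, T, T, T]
r3 m[φ1→X4] = [T, T, T, T]
r3 m[φ2→X15] = [T, T, T, T]
r3 m[φ2→X5] = [T, F, T, T]
r3 m[φ3→X15] = [T, T, T, T]
r3 m[φ3→X6] = [T, T, T, T]
r3 m[φ4→X4] = [T, F, T, T]
r3 m[φ5→X5] = [T, F, F, T]
r3 m[φ6→X4] = [T, T, T, T]
r3 m[φ7→X5] = [F, T, F, T]
r3 m[φ8→X8] = [T, F, T, F]
r3 m[X8→φ0] = [T, F, T, F]
r3 m[X8→φ1] = [T, F, T, F]
r3 m[X8→φ8] = [T, T, T, T]
r3 m[X15→φ0] = [T, T, T, T]
r3 m[X15→φ2] = [T, T, T, T]
r3 m[X15→φ3] = [T, T, T, T]
r3 m[X6→φ3] = [T, T, T, T]
r3 m[X5→φ2] = [F, F, F, T]
r3 m[X5→φ5] = [F, F, F, T]
r3 m[X5→φ7] = [T, F, F, T]
r3 m[X4→φ1] = [T, F, T, T]
r3 m[X4→φ4] = [T, T, T, T]
r3 m[X4→φ6] = [T, F, T, T]
fixed point reached at round 3
b[X8] = ⊗ incoming = [T, F, T, F]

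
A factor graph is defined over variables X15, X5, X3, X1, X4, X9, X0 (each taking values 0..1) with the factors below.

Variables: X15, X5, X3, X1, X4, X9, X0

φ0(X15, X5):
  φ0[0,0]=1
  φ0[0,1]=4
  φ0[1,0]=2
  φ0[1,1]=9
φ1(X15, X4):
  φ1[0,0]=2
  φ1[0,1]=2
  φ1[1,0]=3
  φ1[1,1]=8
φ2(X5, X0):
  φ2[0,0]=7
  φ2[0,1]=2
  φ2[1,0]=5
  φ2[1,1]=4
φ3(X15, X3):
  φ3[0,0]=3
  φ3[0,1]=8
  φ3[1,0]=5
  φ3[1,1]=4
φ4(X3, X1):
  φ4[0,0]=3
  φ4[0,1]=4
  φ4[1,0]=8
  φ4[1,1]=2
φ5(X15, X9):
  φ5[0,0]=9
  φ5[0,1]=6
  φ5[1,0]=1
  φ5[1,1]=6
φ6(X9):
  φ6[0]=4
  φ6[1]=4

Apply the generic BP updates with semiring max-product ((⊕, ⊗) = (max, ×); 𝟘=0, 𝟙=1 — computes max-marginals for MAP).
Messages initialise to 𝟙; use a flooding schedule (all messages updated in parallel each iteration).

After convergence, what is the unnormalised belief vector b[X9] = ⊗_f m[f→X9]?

init: all messages = 𝟙 over 2 values
r1 m[φ0→X15] = [4, 9]
r1 m[φ0→X5] = [2, 9]
r1 m[φ1→X15] = [2, 8]
r1 m[φ1→X4] = [3, 8]
r1 m[φ2→X5] = [7, 5]
r1 m[φ2→X0] = [7, 4]
r1 m[φ3→X15] = [8, 5]
r1 m[φ3→X3] = [5, 8]
r1 m[φ4→X3] = [4, 8]
r1 m[φ4→X1] = [8, 4]
r1 m[φ5→X15] = [9, 6]
r1 m[φ5→X9] = [9, 6]
r1 m[φ6→X9] = [4, 4]
r1 m[X15→φ0] = [1, 1]
r1 m[X15→φ1] = [1, 1]
r1 m[X15→φ3] = [1, 1]
r1 m[X15→φ5] = [1, 1]
r1 m[X5→φ0] = [1, 1]
r1 m[X5→φ2] = [1, 1]
r1 m[X3→φ3] = [1, 1]
r1 m[X3→φ4] = [1, 1]
r1 m[X1→φ4] = [1, 1]
r1 m[X4→φ1] = [1, 1]
r1 m[X9→φ5] = [1, 1]
r1 m[X9→φ6] = [1, 1]
r1 m[X0→φ2] = [1, 1]
r2 m[φ0→X15] = [4, 9]
r2 m[φ0→X5] = [2, 9]
r2 m[φ1→X15] = [2, 8]
r2 m[φ1→X4] = [3, 8]
r2 m[φ2→X5] = [7, 5]
r2 m[φ2→X0] = [7, 4]
r2 m[φ3→X15] = [8, 5]
r2 m[φ3→X3] = [5, 8]
r2 m[φ4→X3] = [4, 8]
r2 m[φ4→X1] = [8, 4]
r2 m[φ5→X15] = [9, 6]
r2 m[φ5→X9] = [9, 6]
r2 m[φ6→X9] = [4, 4]
r2 m[X15→φ0] = [144, 240]
r2 m[X15→φ1] = [288, 270]
r2 m[X15→φ3] = [72, 432]
r2 m[X15→φ5] = [64, 360]
r2 m[X5→φ0] = [7, 5]
r2 m[X5→φ2] = [2, 9]
r2 m[X3→φ3] = [4, 8]
r2 m[X3→φ4] = [5, 8]
r2 m[X1→φ4] = [1, 1]
r2 m[X4→φ1] = [1, 1]
r2 m[X9→φ5] = [4, 4]
r2 m[X9→φ6] = [9, 6]
r2 m[X0→φ2] = [1, 1]
r3 m[φ0→X15] = [20, 45]
r3 m[φ0→X5] = [480, 2160]
r3 m[φ1→X15] = [2, 8]
r3 m[φ1→X4] = [810, 2160]
r3 m[φ2→X5] = [7, 5]
r3 m[φ2→X0] = [45, 36]
r3 m[φ3→X15] = [64, 32]
r3 m[φ3→X3] = [2160, 1728]
r3 m[φ4→X3] = [4, 8]
r3 m[φ4→X1] = [64, 20]
r3 m[φ5→X15] = [36, 24]
r3 m[φ5→X9] = [576, 2160]
r3 m[φ6→X9] = [4, 4]
r3 m[X15→φ0] = [144, 240]
r3 m[X15→φ1] = [288, 270]
r3 m[X15→φ3] = [72, 432]
r3 m[X15→φ5] = [64, 360]
r3 m[X5→φ0] = [7, 5]
r3 m[X5→φ2] = [2, 9]
r3 m[X3→φ3] = [4, 8]
r3 m[X3→φ4] = [5, 8]
r3 m[X1→φ4] = [1, 1]
r3 m[X4→φ1] = [1, 1]
r3 m[X9→φ5] = [4, 4]
r3 m[X9→φ6] = [9, 6]
r3 m[X0→φ2] = [1, 1]
r4 m[φ0→X15] = [20, 45]
r4 m[φ0→X5] = [480, 2160]
r4 m[φ1→X15] = [2, 8]
r4 m[φ1→X4] = [810, 2160]
r4 m[φ2→X5] = [7, 5]
r4 m[φ2→X0] = [45, 36]
r4 m[φ3→X15] = [64, 32]
r4 m[φ3→X3] = [2160, 1728]
r4 m[φ4→X3] = [4, 8]
r4 m[φ4→X1] = [64, 20]
r4 m[φ5→X15] = [36, 24]
r4 m[φ5→X9] = [576, 2160]
r4 m[φ6→X9] = [4, 4]
r4 m[X15→φ0] = [4608, 6144]
r4 m[X15→φ1] = [46080, 34560]
r4 m[X15→φ3] = [1440, 8640]
r4 m[X15→φ5] = [2560, 11520]
r4 m[X5→φ0] = [7, 5]
r4 m[X5→φ2] = [480, 2160]
r4 m[X3→φ3] = [4, 8]
r4 m[X3→φ4] = [2160, 1728]
r4 m[X1→φ4] = [1, 1]
r4 m[X4→φ1] = [1, 1]
r4 m[X9→φ5] = [4, 4]
r4 m[X9→φ6] = [576, 2160]
r4 m[X0→φ2] = [1, 1]
r5 m[φ0→X15] = [20, 45]
r5 m[φ0→X5] = [12288, 55296]
r5 m[φ1→X15] = [2, 8]
r5 m[φ1→X4] = [103680, 276480]
r5 m[φ2→X5] = [7, 5]
r5 m[φ2→X0] = [10800, 8640]
r5 m[φ3→X15] = [64, 32]
r5 m[φ3→X3] = [43200, 34560]
r5 m[φ4→X3] = [4, 8]
r5 m[φ4→X1] = [13824, 8640]
r5 m[φ5→X15] = [36, 24]
r5 m[φ5→X9] = [23040, 69120]
r5 m[φ6→X9] = [4, 4]
r5 m[X15→φ0] = [4608, 6144]
r5 m[X15→φ1] = [46080, 34560]
r5 m[X15→φ3] = [1440, 8640]
r5 m[X15→φ5] = [2560, 11520]
r5 m[X5→φ0] = [7, 5]
r5 m[X5→φ2] = [480, 2160]
r5 m[X3→φ3] = [4, 8]
r5 m[X3→φ4] = [2160, 1728]
r5 m[X1→φ4] = [1, 1]
r5 m[X4→φ1] = [1, 1]
r5 m[X9→φ5] = [4, 4]
r5 m[X9→φ6] = [576, 2160]
r5 m[X0→φ2] = [1, 1]
r6 m[φ0→X15] = [20, 45]
r6 m[φ0→X5] = [12288, 55296]
r6 m[φ1→X15] = [2, 8]
r6 m[φ1→X4] = [103680, 276480]
r6 m[φ2→X5] = [7, 5]
r6 m[φ2→X0] = [10800, 8640]
r6 m[φ3→X15] = [64, 32]
r6 m[φ3→X3] = [43200, 34560]
r6 m[φ4→X3] = [4, 8]
r6 m[φ4→X1] = [13824, 8640]
r6 m[φ5→X15] = [36, 24]
r6 m[φ5→X9] = [23040, 69120]
r6 m[φ6→X9] = [4, 4]
r6 m[X15→φ0] = [4608, 6144]
r6 m[X15→φ1] = [46080, 34560]
r6 m[X15→φ3] = [1440, 8640]
r6 m[X15→φ5] = [2560, 11520]
r6 m[X5→φ0] = [7, 5]
r6 m[X5→φ2] = [12288, 55296]
r6 m[X3→φ3] = [4, 8]
r6 m[X3→φ4] = [43200, 34560]
r6 m[X1→φ4] = [1, 1]
r6 m[X4→φ1] = [1, 1]
r6 m[X9→φ5] = [4, 4]
r6 m[X9→φ6] = [23040, 69120]
r6 m[X0→φ2] = [1, 1]
r7 m[φ0→X15] = [20, 45]
r7 m[φ0→X5] = [12288, 55296]
r7 m[φ1→X15] = [2, 8]
r7 m[φ1→X4] = [103680, 276480]
r7 m[φ2→X5] = [7, 5]
r7 m[φ2→X0] = [276480, 221184]
r7 m[φ3→X15] = [64, 32]
r7 m[φ3→X3] = [43200, 34560]
r7 m[φ4→X3] = [4, 8]
r7 m[φ4→X1] = [276480, 172800]
r7 m[φ5→X15] = [36, 24]
r7 m[φ5→X9] = [23040, 69120]
r7 m[φ6→X9] = [4, 4]
r7 m[X15→φ0] = [4608, 6144]
r7 m[X15→φ1] = [46080, 34560]
r7 m[X15→φ3] = [1440, 8640]
r7 m[X15→φ5] = [2560, 11520]
r7 m[X5→φ0] = [7, 5]
r7 m[X5→φ2] = [12288, 55296]
r7 m[X3→φ3] = [4, 8]
r7 m[X3→φ4] = [43200, 34560]
r7 m[X1→φ4] = [1, 1]
r7 m[X4→φ1] = [1, 1]
r7 m[X9→φ5] = [4, 4]
r7 m[X9→φ6] = [23040, 69120]
r7 m[X0→φ2] = [1, 1]
r8 m[φ0→X15] = [20, 45]
r8 m[φ0→X5] = [12288, 55296]
r8 m[φ1→X15] = [2, 8]
r8 m[φ1→X4] = [103680, 276480]
r8 m[φ2→X5] = [7, 5]
r8 m[φ2→X0] = [276480, 221184]
r8 m[φ3→X15] = [64, 32]
r8 m[φ3→X3] = [43200, 34560]
r8 m[φ4→X3] = [4, 8]
r8 m[φ4→X1] = [276480, 172800]
r8 m[φ5→X15] = [36, 24]
r8 m[φ5→X9] = [23040, 69120]
r8 m[φ6→X9] = [4, 4]
r8 m[X15→φ0] = [4608, 6144]
r8 m[X15→φ1] = [46080, 34560]
r8 m[X15→φ3] = [1440, 8640]
r8 m[X15→φ5] = [2560, 11520]
r8 m[X5→φ0] = [7, 5]
r8 m[X5→φ2] = [12288, 55296]
r8 m[X3→φ3] = [4, 8]
r8 m[X3→φ4] = [43200, 34560]
r8 m[X1→φ4] = [1, 1]
r8 m[X4→φ1] = [1, 1]
r8 m[X9→φ5] = [4, 4]
r8 m[X9→φ6] = [23040, 69120]
r8 m[X0→φ2] = [1, 1]
fixed point reached at round 8
b[X9] = ⊗ incoming = [92160, 276480]

b[X9] = [92160, 276480]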